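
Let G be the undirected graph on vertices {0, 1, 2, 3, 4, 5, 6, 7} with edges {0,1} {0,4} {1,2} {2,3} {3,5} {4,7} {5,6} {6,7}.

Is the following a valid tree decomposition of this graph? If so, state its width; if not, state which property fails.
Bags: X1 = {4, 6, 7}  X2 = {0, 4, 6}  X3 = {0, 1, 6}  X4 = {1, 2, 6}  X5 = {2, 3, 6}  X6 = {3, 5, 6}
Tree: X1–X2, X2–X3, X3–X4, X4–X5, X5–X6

Yes; width 2.

Vertex coverage: the bags together contain {0, 1, 2, 3, 4, 5, 6, 7}, the full vertex set. Edge coverage: each edge of G has both endpoints in at least one bag. Running intersection: for every vertex, the bags containing it form a connected subtree. All three properties hold, so this is a valid tree decomposition of width max|bag| − 1 = 2, and hence tw(G) ≤ 2.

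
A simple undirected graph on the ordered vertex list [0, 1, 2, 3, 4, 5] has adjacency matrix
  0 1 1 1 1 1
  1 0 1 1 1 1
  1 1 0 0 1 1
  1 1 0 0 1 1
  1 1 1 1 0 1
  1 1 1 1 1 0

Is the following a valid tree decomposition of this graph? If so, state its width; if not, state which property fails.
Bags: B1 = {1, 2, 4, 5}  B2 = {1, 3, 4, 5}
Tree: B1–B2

No — vertex 0 appears in no bag.

A tree decomposition must satisfy three properties: every vertex lies in some bag; for every edge, both endpoints lie together in some bag; and for every vertex, the bags containing it form a connected subtree. Here vertex 0 appears in no bag, so the decomposition is invalid.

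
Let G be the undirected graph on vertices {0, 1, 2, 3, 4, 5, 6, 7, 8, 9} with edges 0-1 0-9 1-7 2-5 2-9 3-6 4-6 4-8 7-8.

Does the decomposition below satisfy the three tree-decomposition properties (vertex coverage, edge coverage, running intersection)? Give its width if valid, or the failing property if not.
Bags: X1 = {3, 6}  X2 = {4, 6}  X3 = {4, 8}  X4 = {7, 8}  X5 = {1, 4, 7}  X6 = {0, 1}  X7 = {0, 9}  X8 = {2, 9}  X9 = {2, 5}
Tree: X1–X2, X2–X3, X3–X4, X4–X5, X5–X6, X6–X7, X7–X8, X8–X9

A tree decomposition must satisfy three properties: every vertex lies in some bag; for every edge, both endpoints lie together in some bag; and for every vertex, the bags containing it form a connected subtree. Here bags containing vertex 4 are not connected in the tree, so the decomposition is invalid.

No — bags containing vertex 4 are not connected in the tree.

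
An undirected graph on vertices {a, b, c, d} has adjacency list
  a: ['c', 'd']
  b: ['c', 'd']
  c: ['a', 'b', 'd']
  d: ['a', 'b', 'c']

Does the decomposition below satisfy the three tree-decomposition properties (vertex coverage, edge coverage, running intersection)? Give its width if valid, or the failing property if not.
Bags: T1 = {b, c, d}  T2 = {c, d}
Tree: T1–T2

No — vertex a appears in no bag.

A tree decomposition must satisfy three properties: every vertex lies in some bag; for every edge, both endpoints lie together in some bag; and for every vertex, the bags containing it form a connected subtree. Here vertex a appears in no bag, so the decomposition is invalid.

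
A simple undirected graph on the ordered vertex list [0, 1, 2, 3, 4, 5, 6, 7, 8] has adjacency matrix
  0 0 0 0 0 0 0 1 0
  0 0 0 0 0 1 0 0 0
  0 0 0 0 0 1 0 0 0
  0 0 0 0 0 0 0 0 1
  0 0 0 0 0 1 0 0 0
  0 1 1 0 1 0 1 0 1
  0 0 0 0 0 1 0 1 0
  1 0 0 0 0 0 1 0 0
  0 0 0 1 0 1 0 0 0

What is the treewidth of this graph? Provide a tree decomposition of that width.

Treewidth 1.
One such decomposition:
Bags: B1 = {5, 8}  B2 = {5, 6}  B3 = {2, 5}  B4 = {4, 5}  B5 = {3, 8}  B6 = {1, 5}  B7 = {6, 7}  B8 = {0, 7}
Tree: B1–B2, B2–B3, B3–B4, B1–B5, B1–B6, B2–B7, B7–B8

Every bag has size at most 2, so the width is 2 − 1 = 1 and tw(G) ≤ 1. Since G has at least one edge (e.g. 8–5), it is not an edgeless graph, so tw(G) ≥ 1. Combining the bounds, tw(G) = 1.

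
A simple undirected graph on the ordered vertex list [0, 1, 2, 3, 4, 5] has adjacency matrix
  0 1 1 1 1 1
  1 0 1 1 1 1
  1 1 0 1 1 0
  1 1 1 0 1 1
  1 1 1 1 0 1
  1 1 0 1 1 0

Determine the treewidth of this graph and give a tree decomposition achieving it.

Each bag holds 5 vertices, so the decomposition has width 4, which upper-bounds the treewidth. On the other hand G contains the 5-clique {0, 1, 2, 3, 4}. A clique must lie in a single bag of any decomposition, so no decomposition can have width below 4. Therefore the treewidth is 4.

Treewidth 4.
One such decomposition:
Bags: B1 = {0, 1, 3, 4, 5}  B2 = {0, 1, 2, 3, 4}
Tree: B1–B2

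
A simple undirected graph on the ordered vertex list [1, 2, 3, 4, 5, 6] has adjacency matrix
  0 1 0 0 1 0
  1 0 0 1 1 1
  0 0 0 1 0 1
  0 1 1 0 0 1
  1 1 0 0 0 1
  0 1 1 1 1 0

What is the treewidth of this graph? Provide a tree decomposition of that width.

Each bag holds 3 vertices, so the decomposition has width 2, which upper-bounds the treewidth. Conversely, {2, 4, 6} is a clique of size 3, and the vertices of any clique must share a bag in every tree decomposition; so some bag has ≥ 3 vertices and tw(G) ≥ 2. Combining the bounds, tw(G) = 2.

Treewidth 2.
One such decomposition:
Bags: B1 = {2, 5, 6}  B2 = {1, 2, 5}  B3 = {2, 4, 6}  B4 = {3, 4, 6}
Tree: B1–B2, B1–B3, B3–B4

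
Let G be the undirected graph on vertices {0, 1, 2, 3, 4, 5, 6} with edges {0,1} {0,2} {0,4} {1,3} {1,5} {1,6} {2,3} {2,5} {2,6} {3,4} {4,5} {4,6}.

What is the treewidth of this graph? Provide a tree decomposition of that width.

Treewidth 3.
One optimal decomposition is:
Bags: B1 = {0, 1, 2, 4}  B2 = {1, 2, 4, 5}  B3 = {1, 2, 4, 6}  B4 = {1, 2, 3, 4}
Tree: B1–B2, B2–B3, B3–B4

Each bag holds 4 vertices, so the decomposition has width 3, which upper-bounds the treewidth. For the lower bound: the 4 vertex sets {0,2}, {1,5}, {4}, {6} are disjoint, each induces a connected subgraph, and every pair is joined by at least one edge of G. Contracting each set to a single vertex therefore yields K_{4} as a minor, and since treewidth is minor-monotone, tw(G) ≥ tw(K_{4}) = 3. Combining the bounds, tw(G) = 3.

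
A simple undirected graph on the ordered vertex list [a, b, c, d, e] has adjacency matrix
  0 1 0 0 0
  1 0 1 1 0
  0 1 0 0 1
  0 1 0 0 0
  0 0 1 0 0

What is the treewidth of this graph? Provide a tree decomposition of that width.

Every bag has size at most 2, so the width is 2 − 1 = 1 and tw(G) ≤ 1. G has an edge, so its treewidth is at least 1. The upper and lower bounds meet at 1, so that is the treewidth.

Treewidth 1.
One such decomposition:
Bags: B1 = {a, b}  B2 = {b, c}  B3 = {c, e}  B4 = {b, d}
Tree: B1–B2, B2–B3, B2–B4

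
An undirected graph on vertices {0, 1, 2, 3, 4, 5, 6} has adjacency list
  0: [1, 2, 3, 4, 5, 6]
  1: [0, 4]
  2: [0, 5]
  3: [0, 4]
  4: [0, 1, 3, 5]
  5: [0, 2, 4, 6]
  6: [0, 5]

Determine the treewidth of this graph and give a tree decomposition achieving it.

The largest bag has 3 vertices, giving width 2; this decomposition certifies tw(G) ≤ 2. For the lower bound, the 3 vertices {0, 2, 5} are pairwise adjacent, and any tree decomposition puts a clique entirely inside one bag — forcing width ≥ 2. Hence tw(G) = 2 exactly.

Treewidth 2.
One optimal decomposition is:
Bags: B1 = {0, 3, 4}  B2 = {0, 1, 4}  B3 = {0, 4, 5}  B4 = {0, 5, 6}  B5 = {0, 2, 5}
Tree: B1–B2, B2–B3, B3–B4, B3–B5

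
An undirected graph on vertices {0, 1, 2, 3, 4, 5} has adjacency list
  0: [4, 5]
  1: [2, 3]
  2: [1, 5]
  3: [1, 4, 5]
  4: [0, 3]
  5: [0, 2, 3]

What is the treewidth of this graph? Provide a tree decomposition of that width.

Every bag has size at most 3, so the width is 3 − 1 = 2 and tw(G) ≤ 2. The edges 0–4–3–5–0 form a cycle, so G is not a tree and its treewidth is at least 2. Combining the bounds, tw(G) = 2.

Treewidth 2.
One optimal decomposition is:
Bags: B1 = {0, 4, 5}  B2 = {3, 4, 5}  B3 = {2, 3, 5}  B4 = {1, 2, 3}
Tree: B1–B2, B2–B3, B3–B4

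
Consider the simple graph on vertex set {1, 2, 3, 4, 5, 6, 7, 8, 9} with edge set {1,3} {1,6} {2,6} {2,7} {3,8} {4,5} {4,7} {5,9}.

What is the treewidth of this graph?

A width-1 tree decomposition is:
Bags: B1 = {3, 8}  B2 = {1, 3}  B3 = {1, 6}  B4 = {2, 6}  B5 = {2, 7}  B6 = {4, 7}  B7 = {4, 5}  B8 = {5, 9}
Tree: B1–B2, B2–B3, B3–B4, B4–B5, B5–B6, B6–B7, B7–B8
The largest bag has 2 vertices, giving width 1; this decomposition certifies tw(G) ≤ 1. Any graph with an edge has treewidth ≥ 1, and G has the edge 8–3. Hence tw(G) = 1 exactly.

1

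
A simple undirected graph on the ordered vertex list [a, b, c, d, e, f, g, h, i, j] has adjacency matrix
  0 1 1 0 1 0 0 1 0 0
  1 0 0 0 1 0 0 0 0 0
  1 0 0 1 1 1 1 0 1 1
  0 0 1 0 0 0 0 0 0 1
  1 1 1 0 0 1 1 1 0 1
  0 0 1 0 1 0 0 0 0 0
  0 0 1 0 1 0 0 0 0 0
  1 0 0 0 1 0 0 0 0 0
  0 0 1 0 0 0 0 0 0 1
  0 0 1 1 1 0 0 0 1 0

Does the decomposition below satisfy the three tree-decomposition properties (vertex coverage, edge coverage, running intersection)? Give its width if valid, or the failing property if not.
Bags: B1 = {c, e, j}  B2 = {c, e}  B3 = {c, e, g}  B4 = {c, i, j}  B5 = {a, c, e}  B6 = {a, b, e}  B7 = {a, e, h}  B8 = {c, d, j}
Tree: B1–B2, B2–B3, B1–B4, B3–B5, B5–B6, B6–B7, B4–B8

No — vertex f appears in no bag.

A tree decomposition must satisfy three properties: every vertex lies in some bag; for every edge, both endpoints lie together in some bag; and for every vertex, the bags containing it form a connected subtree. Here vertex f appears in no bag, so the decomposition is invalid.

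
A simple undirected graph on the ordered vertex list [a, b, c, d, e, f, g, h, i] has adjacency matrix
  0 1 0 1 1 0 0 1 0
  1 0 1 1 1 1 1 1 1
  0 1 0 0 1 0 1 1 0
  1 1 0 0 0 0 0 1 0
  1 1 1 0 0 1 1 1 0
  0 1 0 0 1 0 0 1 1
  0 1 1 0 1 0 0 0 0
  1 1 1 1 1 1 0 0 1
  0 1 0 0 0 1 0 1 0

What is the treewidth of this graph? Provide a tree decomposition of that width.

Each bag holds 4 vertices, so the decomposition has width 3, which upper-bounds the treewidth. On the other hand G contains the 4-clique {b, c, e, g}. A clique must lie in a single bag of any decomposition, so no decomposition can have width below 3. Therefore the treewidth is 3.

Treewidth 3.
One optimal decomposition is:
Bags: B1 = {a, b, e, h}  B2 = {b, e, f, h}  B3 = {b, f, h, i}  B4 = {b, c, e, h}  B5 = {a, b, d, h}  B6 = {b, c, e, g}
Tree: B1–B2, B2–B3, B1–B4, B1–B5, B4–B6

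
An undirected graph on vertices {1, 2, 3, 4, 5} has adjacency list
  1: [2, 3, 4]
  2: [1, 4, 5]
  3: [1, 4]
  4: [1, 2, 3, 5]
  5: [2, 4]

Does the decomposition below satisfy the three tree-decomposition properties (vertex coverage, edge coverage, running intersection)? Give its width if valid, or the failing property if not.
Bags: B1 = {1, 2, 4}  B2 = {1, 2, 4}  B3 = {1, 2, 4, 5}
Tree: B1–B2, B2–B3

No — vertex 3 appears in no bag.

A tree decomposition must satisfy three properties: every vertex lies in some bag; for every edge, both endpoints lie together in some bag; and for every vertex, the bags containing it form a connected subtree. Here vertex 3 appears in no bag, so the decomposition is invalid.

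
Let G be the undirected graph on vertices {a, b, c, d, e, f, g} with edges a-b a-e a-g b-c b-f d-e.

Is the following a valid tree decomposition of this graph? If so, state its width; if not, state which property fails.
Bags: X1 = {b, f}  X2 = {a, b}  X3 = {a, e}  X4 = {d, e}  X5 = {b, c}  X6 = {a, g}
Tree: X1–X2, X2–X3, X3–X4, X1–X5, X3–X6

Yes; width 1.

Every vertex of G appears in some bag (union = {a, b, c, d, e, f, g}); every edge is covered by a bag; and for each vertex v the set of bags containing v is connected in the bag tree. The decomposition is therefore valid. The largest bag has 2 vertices, so the width is 1.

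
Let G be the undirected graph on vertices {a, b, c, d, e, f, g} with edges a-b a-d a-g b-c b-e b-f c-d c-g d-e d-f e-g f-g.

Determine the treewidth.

3

A width-3 tree decomposition is:
Bags: B1 = {a, b, d, g}  B2 = {b, d, f, g}  B3 = {b, c, d, g}  B4 = {b, d, e, g}
Tree: B1–B2, B2–B3, B3–B4
Each bag holds 4 vertices, so the decomposition has width 3, which upper-bounds the treewidth. For the lower bound: the 4 vertex sets {a,g}, {d,f}, {b}, {c} are disjoint, each induces a connected subgraph, and every pair is joined by at least one edge of G. Contracting each set to a single vertex therefore yields K_{4} as a minor, and since treewidth is minor-monotone, tw(G) ≥ tw(K_{4}) = 3. Therefore the treewidth is 3.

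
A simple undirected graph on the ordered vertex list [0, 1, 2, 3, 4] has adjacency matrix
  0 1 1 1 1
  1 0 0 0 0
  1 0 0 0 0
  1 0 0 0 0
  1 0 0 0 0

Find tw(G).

1

A width-1 tree decomposition is:
Bags: B1 = {0, 3}  B2 = {0, 2}  B3 = {0, 1}  B4 = {0, 4}
Tree: B1–B2, B2–B3, B3–B4
Every bag has size at most 2, so the width is 2 − 1 = 1 and tw(G) ≤ 1. G has an edge, so its treewidth is at least 1. Combining the bounds, tw(G) = 1.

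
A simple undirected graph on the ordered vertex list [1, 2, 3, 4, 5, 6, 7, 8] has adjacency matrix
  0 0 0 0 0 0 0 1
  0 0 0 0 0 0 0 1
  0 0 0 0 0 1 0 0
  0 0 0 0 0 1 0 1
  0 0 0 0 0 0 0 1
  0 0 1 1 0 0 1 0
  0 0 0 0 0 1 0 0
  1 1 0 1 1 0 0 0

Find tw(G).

A width-1 tree decomposition is:
Bags: B1 = {4, 8}  B2 = {4, 6}  B3 = {2, 8}  B4 = {6, 7}  B5 = {3, 6}  B6 = {1, 8}  B7 = {5, 8}
Tree: B1–B2, B1–B3, B2–B4, B2–B5, B3–B6, B1–B7
Every bag has size at most 2, so the width is 2 − 1 = 1 and tw(G) ≤ 1. Since G has at least one edge (e.g. 4–8), it is not an edgeless graph, so tw(G) ≥ 1. Combining the bounds, tw(G) = 1.

1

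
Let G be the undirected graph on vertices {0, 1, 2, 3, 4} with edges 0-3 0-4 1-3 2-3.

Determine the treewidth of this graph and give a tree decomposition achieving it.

The largest bag has 2 vertices, giving width 1; this decomposition certifies tw(G) ≤ 1. G has an edge, so its treewidth is at least 1. Combining the bounds, tw(G) = 1.

Treewidth 1.
Bags: B1 = {1, 3}  B2 = {0, 3}  B3 = {2, 3}  B4 = {0, 4}
Tree: B1–B2, B1–B3, B2–B4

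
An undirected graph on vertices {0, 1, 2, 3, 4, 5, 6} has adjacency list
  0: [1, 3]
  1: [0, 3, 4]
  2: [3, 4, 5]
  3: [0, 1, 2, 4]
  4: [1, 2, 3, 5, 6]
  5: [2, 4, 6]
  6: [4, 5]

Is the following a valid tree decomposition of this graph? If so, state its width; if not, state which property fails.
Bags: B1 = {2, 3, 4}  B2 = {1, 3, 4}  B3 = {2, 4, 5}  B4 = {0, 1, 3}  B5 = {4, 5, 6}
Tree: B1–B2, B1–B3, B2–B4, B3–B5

Yes; width 2.

Every vertex of G appears in some bag (union = {0, 1, 2, 3, 4, 5, 6}); every edge is covered by a bag; and for each vertex v the set of bags containing v is connected in the bag tree. The decomposition is therefore valid. The largest bag has 3 vertices, so the width is 2.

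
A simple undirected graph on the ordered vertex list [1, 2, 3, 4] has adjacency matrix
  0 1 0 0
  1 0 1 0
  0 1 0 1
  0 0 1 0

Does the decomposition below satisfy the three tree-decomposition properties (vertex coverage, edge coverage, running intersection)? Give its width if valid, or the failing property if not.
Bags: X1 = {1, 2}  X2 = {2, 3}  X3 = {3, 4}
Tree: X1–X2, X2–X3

Yes; width 1.

Vertex coverage: the bags together contain {1, 2, 3, 4}, the full vertex set. Edge coverage: each edge of G has both endpoints in at least one bag. Running intersection: for every vertex, the bags containing it form a connected subtree. All three properties hold, so this is a valid tree decomposition of width max|bag| − 1 = 1, and hence tw(G) ≤ 1.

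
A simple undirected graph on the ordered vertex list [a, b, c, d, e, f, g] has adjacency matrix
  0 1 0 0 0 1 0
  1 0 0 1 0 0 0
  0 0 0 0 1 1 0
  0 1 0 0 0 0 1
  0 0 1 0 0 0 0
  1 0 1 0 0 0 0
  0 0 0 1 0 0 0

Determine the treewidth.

A width-1 tree decomposition is:
Bags: B1 = {d, g}  B2 = {b, d}  B3 = {a, b}  B4 = {a, f}  B5 = {c, f}  B6 = {c, e}
Tree: B1–B2, B2–B3, B3–B4, B4–B5, B5–B6
The largest bag has 2 vertices, giving width 1; this decomposition certifies tw(G) ≤ 1. G has an edge, so its treewidth is at least 1. The upper and lower bounds meet at 1, so that is the treewidth.

1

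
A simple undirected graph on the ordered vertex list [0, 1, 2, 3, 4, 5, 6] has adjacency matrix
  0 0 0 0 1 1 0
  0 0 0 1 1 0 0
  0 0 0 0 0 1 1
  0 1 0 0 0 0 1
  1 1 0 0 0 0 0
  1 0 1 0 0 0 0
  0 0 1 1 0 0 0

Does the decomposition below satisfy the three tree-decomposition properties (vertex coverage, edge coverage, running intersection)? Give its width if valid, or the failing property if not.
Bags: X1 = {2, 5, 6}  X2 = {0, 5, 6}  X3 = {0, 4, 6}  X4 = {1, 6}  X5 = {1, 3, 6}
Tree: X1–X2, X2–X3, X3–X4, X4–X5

A tree decomposition must satisfy three properties: every vertex lies in some bag; for every edge, both endpoints lie together in some bag; and for every vertex, the bags containing it form a connected subtree. Here edge (4,1) lies in no bag, so the decomposition is invalid.

No — edge (4,1) lies in no bag.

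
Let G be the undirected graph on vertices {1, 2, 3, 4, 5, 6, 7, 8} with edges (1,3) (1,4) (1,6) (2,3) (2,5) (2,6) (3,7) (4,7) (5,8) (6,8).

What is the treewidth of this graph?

2

A width-2 tree decomposition is:
Bags: B1 = {2, 5, 8}  B2 = {2, 6, 8}  B3 = {2, 3, 6}  B4 = {1, 3, 6}  B5 = {1, 3, 7}  B6 = {1, 4, 7}
Tree: B1–B2, B2–B3, B3–B4, B4–B5, B5–B6
Every bag has size at most 3, so the width is 3 − 1 = 2 and tw(G) ≤ 2. For the lower bound, G contains the cycle 5–8–6–2–5, so G is not a forest; only forests have treewidth ≤ 1, hence tw(G) ≥ 2. Hence tw(G) = 2 exactly.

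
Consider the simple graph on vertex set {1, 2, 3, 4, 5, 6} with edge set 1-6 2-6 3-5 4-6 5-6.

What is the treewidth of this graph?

1

A width-1 tree decomposition is:
Bags: B1 = {5, 6}  B2 = {4, 6}  B3 = {2, 6}  B4 = {3, 5}  B5 = {1, 6}
Tree: B1–B2, B1–B3, B1–B4, B2–B5
Every bag has size at most 2, so the width is 2 − 1 = 1 and tw(G) ≤ 1. Any graph with an edge has treewidth ≥ 1, and G has the edge 6–5. Therefore the treewidth is 1.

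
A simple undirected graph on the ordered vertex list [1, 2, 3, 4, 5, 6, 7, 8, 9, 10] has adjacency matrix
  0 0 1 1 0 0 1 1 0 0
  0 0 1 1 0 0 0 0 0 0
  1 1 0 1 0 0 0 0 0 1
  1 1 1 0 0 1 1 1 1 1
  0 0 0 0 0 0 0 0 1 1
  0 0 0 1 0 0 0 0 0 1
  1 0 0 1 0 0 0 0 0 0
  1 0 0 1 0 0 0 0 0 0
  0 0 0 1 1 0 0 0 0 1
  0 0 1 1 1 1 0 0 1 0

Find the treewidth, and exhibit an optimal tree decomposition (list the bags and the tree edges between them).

Treewidth 2.
Bags: B1 = {3, 4, 10}  B2 = {4, 9, 10}  B3 = {1, 3, 4}  B4 = {4, 6, 10}  B5 = {1, 4, 8}  B6 = {1, 4, 7}  B7 = {5, 9, 10}  B8 = {2, 3, 4}
Tree: B1–B2, B1–B3, B2–B4, B3–B5, B5–B6, B2–B7, B1–B8

Every bag has size at most 3, so the width is 3 − 1 = 2 and tw(G) ≤ 2. For the lower bound, the 3 vertices {1, 4, 8} are pairwise adjacent, and any tree decomposition puts a clique entirely inside one bag — forcing width ≥ 2. Therefore the treewidth is 2.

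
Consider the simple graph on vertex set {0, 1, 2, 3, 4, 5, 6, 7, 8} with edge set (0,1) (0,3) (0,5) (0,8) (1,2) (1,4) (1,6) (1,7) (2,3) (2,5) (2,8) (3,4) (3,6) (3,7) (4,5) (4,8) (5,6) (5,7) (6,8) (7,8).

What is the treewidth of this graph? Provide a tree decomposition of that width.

Treewidth 4.
Bags: B1 = {1, 2, 3, 5, 8}  B2 = {1, 3, 5, 7, 8}  B3 = {1, 3, 5, 6, 8}  B4 = {0, 1, 3, 5, 8}  B5 = {1, 3, 4, 5, 8}
Tree: B1–B2, B2–B3, B3–B4, B4–B5

The largest bag has 5 vertices, giving width 4; this decomposition certifies tw(G) ≤ 4. For the lower bound: the 5 vertex sets {2,3}, {1,7}, {5,6}, {8}, {0} are disjoint, each induces a connected subgraph, and every pair is joined by at least one edge of G. Contracting each set to a single vertex therefore yields K_{5} as a minor, and since treewidth is minor-monotone, tw(G) ≥ tw(K_{5}) = 4. The upper and lower bounds meet at 4, so that is the treewidth.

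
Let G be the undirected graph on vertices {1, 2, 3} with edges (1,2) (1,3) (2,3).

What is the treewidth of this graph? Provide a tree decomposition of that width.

Treewidth 2.
Bags: B1 = {1, 2, 3}
Tree: (single bag)

A single bag containing all 3 vertices is trivially a valid decomposition of width 2. Conversely, {1, 2, 3} is a clique of size 3, and the vertices of any clique must share a bag in every tree decomposition; so some bag has ≥ 3 vertices and tw(G) ≥ 2. Hence tw(G) = 2 exactly.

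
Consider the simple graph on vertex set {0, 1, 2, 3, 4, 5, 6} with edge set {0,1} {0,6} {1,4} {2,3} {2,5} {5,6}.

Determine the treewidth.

A width-1 tree decomposition is:
Bags: B1 = {1, 4}  B2 = {0, 1}  B3 = {0, 6}  B4 = {5, 6}  B5 = {2, 5}  B6 = {2, 3}
Tree: B1–B2, B2–B3, B3–B4, B4–B5, B5–B6
Each bag holds 2 vertices, so the decomposition has width 1, which upper-bounds the treewidth. G has an edge, so its treewidth is at least 1. Therefore the treewidth is 1.

1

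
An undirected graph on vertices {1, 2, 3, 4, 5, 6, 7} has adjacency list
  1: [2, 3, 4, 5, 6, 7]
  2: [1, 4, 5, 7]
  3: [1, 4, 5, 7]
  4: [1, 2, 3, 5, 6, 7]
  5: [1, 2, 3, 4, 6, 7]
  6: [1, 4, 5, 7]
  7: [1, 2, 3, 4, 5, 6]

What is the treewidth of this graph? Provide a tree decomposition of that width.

Treewidth 4.
Bags: B1 = {1, 2, 4, 5, 7}  B2 = {1, 3, 4, 5, 7}  B3 = {1, 4, 5, 6, 7}
Tree: B1–B2, B2–B3

Each bag holds 5 vertices, so the decomposition has width 4, which upper-bounds the treewidth. Conversely, {1, 2, 4, 5, 7} is a clique of size 5, and the vertices of any clique must share a bag in every tree decomposition; so some bag has ≥ 5 vertices and tw(G) ≥ 4. The upper and lower bounds meet at 4, so that is the treewidth.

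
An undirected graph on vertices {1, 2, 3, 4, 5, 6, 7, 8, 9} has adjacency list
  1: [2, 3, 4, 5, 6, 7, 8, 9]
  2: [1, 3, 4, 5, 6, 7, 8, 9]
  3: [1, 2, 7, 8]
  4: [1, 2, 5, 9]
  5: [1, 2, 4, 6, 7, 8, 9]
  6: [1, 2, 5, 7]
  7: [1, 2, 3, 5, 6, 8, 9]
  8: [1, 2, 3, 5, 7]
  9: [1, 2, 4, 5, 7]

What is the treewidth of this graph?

A width-4 tree decomposition is:
Bags: B1 = {1, 2, 5, 7, 8}  B2 = {1, 2, 5, 7, 9}  B3 = {1, 2, 3, 7, 8}  B4 = {1, 2, 4, 5, 9}  B5 = {1, 2, 5, 6, 7}
Tree: B1–B2, B1–B3, B2–B4, B1–B5
Each bag holds 5 vertices, so the decomposition has width 4, which upper-bounds the treewidth. For the lower bound, the 5 vertices {1, 2, 3, 7, 8} are pairwise adjacent, and any tree decomposition puts a clique entirely inside one bag — forcing width ≥ 4. Combining the bounds, tw(G) = 4.

4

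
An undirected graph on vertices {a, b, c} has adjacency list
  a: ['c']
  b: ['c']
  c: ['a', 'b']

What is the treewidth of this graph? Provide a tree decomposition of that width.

Treewidth 1.
Bags: B1 = {a, c}  B2 = {b, c}
Tree: B1–B2

The largest bag has 2 vertices, giving width 1; this decomposition certifies tw(G) ≤ 1. Any graph with an edge has treewidth ≥ 1, and G has the edge c–a. Combining the bounds, tw(G) = 1.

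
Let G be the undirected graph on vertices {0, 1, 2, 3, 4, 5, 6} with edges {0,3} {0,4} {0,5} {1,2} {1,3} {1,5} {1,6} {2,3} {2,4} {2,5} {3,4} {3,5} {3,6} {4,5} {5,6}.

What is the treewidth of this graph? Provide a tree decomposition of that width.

Treewidth 3.
One optimal decomposition is:
Bags: B1 = {1, 3, 5, 6}  B2 = {1, 2, 3, 5}  B3 = {2, 3, 4, 5}  B4 = {0, 3, 4, 5}
Tree: B1–B2, B2–B3, B3–B4

The largest bag has 4 vertices, giving width 3; this decomposition certifies tw(G) ≤ 3. On the other hand G contains the 4-clique {0, 3, 4, 5}. A clique must lie in a single bag of any decomposition, so no decomposition can have width below 3. Hence tw(G) = 3 exactly.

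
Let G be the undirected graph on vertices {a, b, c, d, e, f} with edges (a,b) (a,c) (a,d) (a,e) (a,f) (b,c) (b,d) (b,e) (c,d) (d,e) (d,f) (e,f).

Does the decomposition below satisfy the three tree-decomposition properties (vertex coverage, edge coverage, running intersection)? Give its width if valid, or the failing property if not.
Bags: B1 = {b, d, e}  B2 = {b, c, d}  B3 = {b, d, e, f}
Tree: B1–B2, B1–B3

A tree decomposition must satisfy three properties: every vertex lies in some bag; for every edge, both endpoints lie together in some bag; and for every vertex, the bags containing it form a connected subtree. Here vertex a appears in no bag, so the decomposition is invalid.

No — vertex a appears in no bag.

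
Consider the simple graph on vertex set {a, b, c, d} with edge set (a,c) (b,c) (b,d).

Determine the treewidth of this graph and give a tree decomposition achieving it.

Treewidth 1.
One optimal decomposition is:
Bags: B1 = {b, d}  B2 = {b, c}  B3 = {a, c}
Tree: B1–B2, B2–B3

Each bag holds 2 vertices, so the decomposition has width 1, which upper-bounds the treewidth. Any graph with an edge has treewidth ≥ 1, and G has the edge d–b. Combining the bounds, tw(G) = 1.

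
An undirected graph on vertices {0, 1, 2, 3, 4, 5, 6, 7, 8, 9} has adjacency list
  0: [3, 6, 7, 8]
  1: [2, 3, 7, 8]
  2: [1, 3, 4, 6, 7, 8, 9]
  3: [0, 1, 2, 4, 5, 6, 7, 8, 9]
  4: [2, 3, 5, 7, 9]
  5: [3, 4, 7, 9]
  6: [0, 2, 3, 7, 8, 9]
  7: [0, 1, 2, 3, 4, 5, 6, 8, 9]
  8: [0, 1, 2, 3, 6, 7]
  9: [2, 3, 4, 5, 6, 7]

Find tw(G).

4

A width-4 tree decomposition is:
Bags: B1 = {2, 3, 6, 7, 8}  B2 = {1, 2, 3, 7, 8}  B3 = {0, 3, 6, 7, 8}  B4 = {2, 3, 6, 7, 9}  B5 = {2, 3, 4, 7, 9}  B6 = {3, 4, 5, 7, 9}
Tree: B1–B2, B1–B3, B1–B4, B4–B5, B5–B6
Every bag has size at most 5, so the width is 5 − 1 = 4 and tw(G) ≤ 4. Conversely, {0, 3, 6, 7, 8} is a clique of size 5, and the vertices of any clique must share a bag in every tree decomposition; so some bag has ≥ 5 vertices and tw(G) ≥ 4. Hence tw(G) = 4 exactly.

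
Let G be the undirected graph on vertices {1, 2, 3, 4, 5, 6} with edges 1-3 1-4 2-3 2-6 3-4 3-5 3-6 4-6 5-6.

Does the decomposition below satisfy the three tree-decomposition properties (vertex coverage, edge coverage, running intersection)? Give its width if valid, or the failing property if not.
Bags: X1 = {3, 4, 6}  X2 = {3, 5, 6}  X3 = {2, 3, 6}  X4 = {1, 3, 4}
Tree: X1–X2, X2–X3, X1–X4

Yes; width 2.

Checking the three conditions: (i) the bags cover all of {1, 2, 3, 4, 5, 6}; (ii) for each edge, some bag contains both endpoints; (iii) the bags containing any fixed vertex form a subtree. All hold, so the decomposition is valid with width 3 − 1 = 2.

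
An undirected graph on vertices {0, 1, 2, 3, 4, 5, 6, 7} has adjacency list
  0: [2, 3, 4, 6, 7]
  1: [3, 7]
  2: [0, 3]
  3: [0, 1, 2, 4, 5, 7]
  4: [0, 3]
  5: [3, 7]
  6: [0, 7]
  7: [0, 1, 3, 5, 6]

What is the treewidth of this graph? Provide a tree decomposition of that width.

Treewidth 2.
One such decomposition:
Bags: B1 = {0, 3, 7}  B2 = {0, 2, 3}  B3 = {3, 5, 7}  B4 = {0, 3, 4}  B5 = {0, 6, 7}  B6 = {1, 3, 7}
Tree: B1–B2, B1–B3, B2–B4, B1–B5, B1–B6

Every bag has size at most 3, so the width is 3 − 1 = 2 and tw(G) ≤ 2. On the other hand G contains the 3-clique {0, 2, 3}. A clique must lie in a single bag of any decomposition, so no decomposition can have width below 2. The upper and lower bounds meet at 2, so that is the treewidth.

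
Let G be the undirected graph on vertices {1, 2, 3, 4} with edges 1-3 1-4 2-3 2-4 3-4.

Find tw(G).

A width-2 tree decomposition is:
Bags: B1 = {1, 3, 4}  B2 = {2, 3, 4}
Tree: B1–B2
The largest bag has 3 vertices, giving width 2; this decomposition certifies tw(G) ≤ 2. Conversely, {1, 3, 4} is a clique of size 3, and the vertices of any clique must share a bag in every tree decomposition; so some bag has ≥ 3 vertices and tw(G) ≥ 2. Therefore the treewidth is 2.

2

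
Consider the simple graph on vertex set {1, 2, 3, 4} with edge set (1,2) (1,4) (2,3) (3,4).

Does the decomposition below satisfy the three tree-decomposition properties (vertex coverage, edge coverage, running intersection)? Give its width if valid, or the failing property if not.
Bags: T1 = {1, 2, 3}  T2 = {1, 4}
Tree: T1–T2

A tree decomposition must satisfy three properties: every vertex lies in some bag; for every edge, both endpoints lie together in some bag; and for every vertex, the bags containing it form a connected subtree. Here edge (3,4) lies in no bag, so the decomposition is invalid.

No — edge (3,4) lies in no bag.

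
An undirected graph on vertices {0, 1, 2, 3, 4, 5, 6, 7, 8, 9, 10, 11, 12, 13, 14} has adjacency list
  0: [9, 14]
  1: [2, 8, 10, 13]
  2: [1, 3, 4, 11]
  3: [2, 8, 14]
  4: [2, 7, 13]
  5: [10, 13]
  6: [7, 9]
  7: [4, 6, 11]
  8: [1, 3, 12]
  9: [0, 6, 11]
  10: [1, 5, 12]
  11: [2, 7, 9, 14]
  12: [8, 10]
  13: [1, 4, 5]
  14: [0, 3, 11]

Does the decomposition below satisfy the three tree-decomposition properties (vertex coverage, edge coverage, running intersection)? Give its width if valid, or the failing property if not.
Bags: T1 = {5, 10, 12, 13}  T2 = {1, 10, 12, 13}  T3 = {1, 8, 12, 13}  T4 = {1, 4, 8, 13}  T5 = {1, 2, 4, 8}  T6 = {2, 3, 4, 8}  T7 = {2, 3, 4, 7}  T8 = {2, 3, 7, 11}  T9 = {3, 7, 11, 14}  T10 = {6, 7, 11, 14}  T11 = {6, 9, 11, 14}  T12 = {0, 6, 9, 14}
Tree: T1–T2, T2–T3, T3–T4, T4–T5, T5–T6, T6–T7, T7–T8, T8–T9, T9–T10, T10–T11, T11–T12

Yes; width 3.

Every vertex of G appears in some bag (union = {0, 1, 2, 3, 4, 5, 6, 7, 8, 9, 10, 11, 12, 13, 14}); every edge is covered by a bag; and for each vertex v the set of bags containing v is connected in the bag tree. The decomposition is therefore valid. The largest bag has 4 vertices, so the width is 3.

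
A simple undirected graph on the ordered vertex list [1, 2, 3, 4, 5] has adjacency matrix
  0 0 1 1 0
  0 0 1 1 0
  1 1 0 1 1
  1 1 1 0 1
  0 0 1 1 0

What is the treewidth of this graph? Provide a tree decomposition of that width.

Treewidth 2.
One optimal decomposition is:
Bags: B1 = {3, 4, 5}  B2 = {2, 3, 4}  B3 = {1, 3, 4}
Tree: B1–B2, B1–B3

Every bag has size at most 3, so the width is 3 − 1 = 2 and tw(G) ≤ 2. Conversely, {1, 3, 4} is a clique of size 3, and the vertices of any clique must share a bag in every tree decomposition; so some bag has ≥ 3 vertices and tw(G) ≥ 2. The upper and lower bounds meet at 2, so that is the treewidth.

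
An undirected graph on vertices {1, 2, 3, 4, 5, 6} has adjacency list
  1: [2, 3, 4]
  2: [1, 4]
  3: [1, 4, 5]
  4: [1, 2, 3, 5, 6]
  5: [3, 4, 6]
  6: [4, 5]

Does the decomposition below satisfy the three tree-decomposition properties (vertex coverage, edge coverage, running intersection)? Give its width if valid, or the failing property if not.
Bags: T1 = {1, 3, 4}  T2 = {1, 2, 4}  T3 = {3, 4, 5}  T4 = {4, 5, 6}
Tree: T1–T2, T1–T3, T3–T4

Every vertex of G appears in some bag (union = {1, 2, 3, 4, 5, 6}); every edge is covered by a bag; and for each vertex v the set of bags containing v is connected in the bag tree. The decomposition is therefore valid. The largest bag has 3 vertices, so the width is 2.

Yes; width 2.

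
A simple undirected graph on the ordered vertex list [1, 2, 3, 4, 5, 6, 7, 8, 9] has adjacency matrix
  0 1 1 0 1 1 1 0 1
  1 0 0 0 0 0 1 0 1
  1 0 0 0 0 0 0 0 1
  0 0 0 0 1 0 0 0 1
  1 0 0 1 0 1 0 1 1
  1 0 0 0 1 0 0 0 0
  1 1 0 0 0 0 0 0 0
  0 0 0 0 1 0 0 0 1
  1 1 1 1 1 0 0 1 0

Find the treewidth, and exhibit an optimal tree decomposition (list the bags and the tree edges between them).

Treewidth 2.
Bags: B1 = {1, 3, 9}  B2 = {1, 5, 9}  B3 = {1, 2, 9}  B4 = {5, 8, 9}  B5 = {4, 5, 9}  B6 = {1, 2, 7}  B7 = {1, 5, 6}
Tree: B1–B2, B1–B3, B2–B4, B4–B5, B3–B6, B2–B7

Every bag has size at most 3, so the width is 3 − 1 = 2 and tw(G) ≤ 2. For the lower bound, the 3 vertices {5, 8, 9} are pairwise adjacent, and any tree decomposition puts a clique entirely inside one bag — forcing width ≥ 2. Combining the bounds, tw(G) = 2.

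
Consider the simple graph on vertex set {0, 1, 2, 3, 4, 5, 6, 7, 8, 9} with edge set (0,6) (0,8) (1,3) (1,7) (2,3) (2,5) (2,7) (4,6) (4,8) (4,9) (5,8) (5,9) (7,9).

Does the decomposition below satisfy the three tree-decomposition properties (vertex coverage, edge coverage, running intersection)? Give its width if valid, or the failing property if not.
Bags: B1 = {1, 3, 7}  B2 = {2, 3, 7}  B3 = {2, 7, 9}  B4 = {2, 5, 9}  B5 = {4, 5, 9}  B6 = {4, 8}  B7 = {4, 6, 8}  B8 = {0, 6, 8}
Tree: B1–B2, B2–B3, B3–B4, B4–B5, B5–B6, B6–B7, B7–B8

A tree decomposition must satisfy three properties: every vertex lies in some bag; for every edge, both endpoints lie together in some bag; and for every vertex, the bags containing it form a connected subtree. Here edge (5,8) lies in no bag, so the decomposition is invalid.

No — edge (5,8) lies in no bag.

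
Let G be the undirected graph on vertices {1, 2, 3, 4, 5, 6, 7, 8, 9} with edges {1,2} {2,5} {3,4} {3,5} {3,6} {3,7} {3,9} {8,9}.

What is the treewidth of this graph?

1

A width-1 tree decomposition is:
Bags: B1 = {1, 2}  B2 = {2, 5}  B3 = {3, 5}  B4 = {3, 4}  B5 = {3, 9}  B6 = {8, 9}  B7 = {3, 6}  B8 = {3, 7}
Tree: B1–B2, B2–B3, B3–B4, B4–B5, B5–B6, B3–B7, B4–B8
Each bag holds 2 vertices, so the decomposition has width 1, which upper-bounds the treewidth. Since G has at least one edge (e.g. 1–2), it is not an edgeless graph, so tw(G) ≥ 1. Hence tw(G) = 1 exactly.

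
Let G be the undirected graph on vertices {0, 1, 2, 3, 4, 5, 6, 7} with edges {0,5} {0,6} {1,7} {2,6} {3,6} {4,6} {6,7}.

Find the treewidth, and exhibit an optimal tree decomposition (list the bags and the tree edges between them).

Each bag holds 2 vertices, so the decomposition has width 1, which upper-bounds the treewidth. Since G has at least one edge (e.g. 7–6), it is not an edgeless graph, so tw(G) ≥ 1. Combining the bounds, tw(G) = 1.

Treewidth 1.
One optimal decomposition is:
Bags: B1 = {6, 7}  B2 = {0, 6}  B3 = {1, 7}  B4 = {4, 6}  B5 = {0, 5}  B6 = {3, 6}  B7 = {2, 6}
Tree: B1–B2, B1–B3, B2–B4, B2–B5, B2–B6, B1–B7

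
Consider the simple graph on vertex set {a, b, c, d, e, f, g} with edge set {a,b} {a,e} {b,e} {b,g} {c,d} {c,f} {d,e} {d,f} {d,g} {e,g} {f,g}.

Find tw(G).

2

A width-2 tree decomposition is:
Bags: B1 = {d, e, g}  B2 = {d, f, g}  B3 = {c, d, f}  B4 = {b, e, g}  B5 = {a, b, e}
Tree: B1–B2, B2–B3, B1–B4, B4–B5
Each bag holds 3 vertices, so the decomposition has width 2, which upper-bounds the treewidth. Conversely, {d, e, g} is a clique of size 3, and the vertices of any clique must share a bag in every tree decomposition; so some bag has ≥ 3 vertices and tw(G) ≥ 2. Combining the bounds, tw(G) = 2.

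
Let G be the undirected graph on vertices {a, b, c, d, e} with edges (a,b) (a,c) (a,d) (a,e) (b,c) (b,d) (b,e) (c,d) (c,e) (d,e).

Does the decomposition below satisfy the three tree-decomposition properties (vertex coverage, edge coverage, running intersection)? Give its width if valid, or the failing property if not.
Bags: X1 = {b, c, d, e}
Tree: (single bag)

A tree decomposition must satisfy three properties: every vertex lies in some bag; for every edge, both endpoints lie together in some bag; and for every vertex, the bags containing it form a connected subtree. Here vertex a appears in no bag, so the decomposition is invalid.

No — vertex a appears in no bag.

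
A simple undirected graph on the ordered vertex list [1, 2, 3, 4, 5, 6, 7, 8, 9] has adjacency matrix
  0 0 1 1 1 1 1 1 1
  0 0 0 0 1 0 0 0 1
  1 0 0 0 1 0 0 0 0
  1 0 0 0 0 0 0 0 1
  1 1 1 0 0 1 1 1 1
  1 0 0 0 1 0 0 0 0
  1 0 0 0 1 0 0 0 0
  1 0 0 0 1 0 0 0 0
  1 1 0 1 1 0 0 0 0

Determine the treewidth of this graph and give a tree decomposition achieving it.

Treewidth 2.
One optimal decomposition is:
Bags: B1 = {1, 5, 9}  B2 = {1, 4, 9}  B3 = {2, 5, 9}  B4 = {1, 3, 5}  B5 = {1, 5, 7}  B6 = {1, 5, 6}  B7 = {1, 5, 8}
Tree: B1–B2, B1–B3, B1–B4, B1–B5, B1–B6, B4–B7

The largest bag has 3 vertices, giving width 2; this decomposition certifies tw(G) ≤ 2. For the lower bound, the 3 vertices {1, 4, 9} are pairwise adjacent, and any tree decomposition puts a clique entirely inside one bag — forcing width ≥ 2. Hence tw(G) = 2 exactly.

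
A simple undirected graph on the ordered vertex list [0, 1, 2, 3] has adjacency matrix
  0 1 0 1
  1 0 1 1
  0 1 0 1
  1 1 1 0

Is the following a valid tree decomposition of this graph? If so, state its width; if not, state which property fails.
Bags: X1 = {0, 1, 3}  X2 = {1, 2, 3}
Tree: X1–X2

Yes; width 2.

Vertex coverage: the bags together contain {0, 1, 2, 3}, the full vertex set. Edge coverage: each edge of G has both endpoints in at least one bag. Running intersection: for every vertex, the bags containing it form a connected subtree. All three properties hold, so this is a valid tree decomposition of width max|bag| − 1 = 2, and hence tw(G) ≤ 2.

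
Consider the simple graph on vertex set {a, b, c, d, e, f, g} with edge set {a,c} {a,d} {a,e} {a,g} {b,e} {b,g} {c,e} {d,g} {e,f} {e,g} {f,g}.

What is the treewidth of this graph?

A width-2 tree decomposition is:
Bags: B1 = {e, f, g}  B2 = {b, e, g}  B3 = {a, e, g}  B4 = {a, d, g}  B5 = {a, c, e}
Tree: B1–B2, B2–B3, B3–B4, B3–B5
Every bag has size at most 3, so the width is 3 − 1 = 2 and tw(G) ≤ 2. For the lower bound, the 3 vertices {a, d, g} are pairwise adjacent, and any tree decomposition puts a clique entirely inside one bag — forcing width ≥ 2. Combining the bounds, tw(G) = 2.

2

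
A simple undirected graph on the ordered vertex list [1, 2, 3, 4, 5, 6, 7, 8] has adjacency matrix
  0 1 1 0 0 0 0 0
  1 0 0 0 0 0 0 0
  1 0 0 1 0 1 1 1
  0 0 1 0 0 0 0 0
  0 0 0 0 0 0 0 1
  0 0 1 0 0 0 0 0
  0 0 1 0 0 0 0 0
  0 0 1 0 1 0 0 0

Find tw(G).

1

A width-1 tree decomposition is:
Bags: B1 = {3, 4}  B2 = {3, 6}  B3 = {1, 3}  B4 = {3, 8}  B5 = {3, 7}  B6 = {1, 2}  B7 = {5, 8}
Tree: B1–B2, B1–B3, B3–B4, B1–B5, B3–B6, B4–B7
Each bag holds 2 vertices, so the decomposition has width 1, which upper-bounds the treewidth. Any graph with an edge has treewidth ≥ 1, and G has the edge 4–3. Hence tw(G) = 1 exactly.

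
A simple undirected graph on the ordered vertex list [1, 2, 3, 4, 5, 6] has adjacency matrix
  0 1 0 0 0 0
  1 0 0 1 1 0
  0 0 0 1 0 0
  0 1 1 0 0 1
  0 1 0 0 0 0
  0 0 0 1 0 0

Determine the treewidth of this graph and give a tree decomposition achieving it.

Each bag holds 2 vertices, so the decomposition has width 1, which upper-bounds the treewidth. G has an edge, so its treewidth is at least 1. Therefore the treewidth is 1.

Treewidth 1.
Bags: B1 = {2, 4}  B2 = {4, 6}  B3 = {3, 4}  B4 = {1, 2}  B5 = {2, 5}
Tree: B1–B2, B2–B3, B1–B4, B4–B5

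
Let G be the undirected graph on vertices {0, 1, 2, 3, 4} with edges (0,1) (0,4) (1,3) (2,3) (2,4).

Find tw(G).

A width-2 tree decomposition is:
Bags: B1 = {0, 1, 3}  B2 = {0, 2, 3}  B3 = {0, 2, 4}
Tree: B1–B2, B2–B3
Every bag has size at most 3, so the width is 3 − 1 = 2 and tw(G) ≤ 2. Since 0–1–3–2–4–0 is a cycle in G, G is not acyclic. Forests are exactly the graphs of treewidth ≤ 1, so tw(G) ≥ 2. Therefore the treewidth is 2.

2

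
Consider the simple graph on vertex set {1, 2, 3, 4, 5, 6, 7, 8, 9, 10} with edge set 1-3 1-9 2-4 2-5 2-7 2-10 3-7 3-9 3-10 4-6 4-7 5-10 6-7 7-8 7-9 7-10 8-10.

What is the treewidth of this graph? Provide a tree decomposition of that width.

Treewidth 2.
One optimal decomposition is:
Bags: B1 = {3, 7, 10}  B2 = {2, 7, 10}  B3 = {3, 7, 9}  B4 = {1, 3, 9}  B5 = {2, 5, 10}  B6 = {2, 4, 7}  B7 = {4, 6, 7}  B8 = {7, 8, 10}
Tree: B1–B2, B1–B3, B3–B4, B2–B5, B2–B6, B6–B7, B1–B8

Each bag holds 3 vertices, so the decomposition has width 2, which upper-bounds the treewidth. For the lower bound, the 3 vertices {1, 3, 9} are pairwise adjacent, and any tree decomposition puts a clique entirely inside one bag — forcing width ≥ 2. Combining the bounds, tw(G) = 2.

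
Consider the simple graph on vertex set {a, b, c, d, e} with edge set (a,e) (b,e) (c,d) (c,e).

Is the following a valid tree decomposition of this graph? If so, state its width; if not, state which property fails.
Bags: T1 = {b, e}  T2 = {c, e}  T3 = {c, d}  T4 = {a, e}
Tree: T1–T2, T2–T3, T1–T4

Every vertex of G appears in some bag (union = {a, b, c, d, e}); every edge is covered by a bag; and for each vertex v the set of bags containing v is connected in the bag tree. The decomposition is therefore valid. The largest bag has 2 vertices, so the width is 1.

Yes; width 1.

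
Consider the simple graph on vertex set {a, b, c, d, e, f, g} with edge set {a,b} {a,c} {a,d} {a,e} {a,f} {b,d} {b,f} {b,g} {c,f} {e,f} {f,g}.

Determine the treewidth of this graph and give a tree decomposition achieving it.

Every bag has size at most 3, so the width is 3 − 1 = 2 and tw(G) ≤ 2. On the other hand G contains the 3-clique {a, b, d}. A clique must lie in a single bag of any decomposition, so no decomposition can have width below 2. Therefore the treewidth is 2.

Treewidth 2.
Bags: B1 = {a, b, d}  B2 = {a, b, f}  B3 = {a, c, f}  B4 = {a, e, f}  B5 = {b, f, g}
Tree: B1–B2, B2–B3, B2–B4, B2–B5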